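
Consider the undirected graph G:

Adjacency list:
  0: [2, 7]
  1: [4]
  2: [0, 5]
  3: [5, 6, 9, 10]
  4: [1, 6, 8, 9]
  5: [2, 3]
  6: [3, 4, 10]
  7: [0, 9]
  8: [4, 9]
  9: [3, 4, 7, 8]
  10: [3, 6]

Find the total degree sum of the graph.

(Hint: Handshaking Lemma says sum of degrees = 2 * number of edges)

Count edges: 14 edges.
By Handshaking Lemma: sum of degrees = 2 * 14 = 28.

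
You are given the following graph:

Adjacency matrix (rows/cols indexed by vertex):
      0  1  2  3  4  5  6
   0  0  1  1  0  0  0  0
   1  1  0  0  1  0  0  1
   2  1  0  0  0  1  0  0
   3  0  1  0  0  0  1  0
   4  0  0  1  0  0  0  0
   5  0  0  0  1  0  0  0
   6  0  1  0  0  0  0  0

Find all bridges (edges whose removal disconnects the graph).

A bridge is an edge whose removal increases the number of connected components.
Bridges found: (0,1), (0,2), (1,3), (1,6), (2,4), (3,5)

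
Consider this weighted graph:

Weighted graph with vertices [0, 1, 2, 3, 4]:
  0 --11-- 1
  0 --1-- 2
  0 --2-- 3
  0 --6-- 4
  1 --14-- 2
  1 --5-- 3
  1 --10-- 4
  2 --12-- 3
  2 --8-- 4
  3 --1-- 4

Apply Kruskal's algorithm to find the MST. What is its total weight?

Applying Kruskal's algorithm (sort edges by weight, add if no cycle):
  Add (0,2) w=1
  Add (3,4) w=1
  Add (0,3) w=2
  Add (1,3) w=5
  Skip (0,4) w=6 (creates cycle)
  Skip (2,4) w=8 (creates cycle)
  Skip (1,4) w=10 (creates cycle)
  Skip (0,1) w=11 (creates cycle)
  Skip (2,3) w=12 (creates cycle)
  Skip (1,2) w=14 (creates cycle)
MST weight = 9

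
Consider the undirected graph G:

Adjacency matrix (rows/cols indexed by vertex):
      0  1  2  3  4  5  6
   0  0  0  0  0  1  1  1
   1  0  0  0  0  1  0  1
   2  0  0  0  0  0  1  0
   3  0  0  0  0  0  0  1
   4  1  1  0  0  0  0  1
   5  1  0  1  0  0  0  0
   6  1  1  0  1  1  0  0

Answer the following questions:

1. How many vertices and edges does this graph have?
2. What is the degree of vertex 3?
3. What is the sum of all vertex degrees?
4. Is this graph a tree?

Count: 7 vertices, 8 edges.
Vertex 3 has neighbors [6], degree = 1.
Handshaking lemma: 2 * 8 = 16.
A tree on 7 vertices has 6 edges. This graph has 8 edges (2 extra). Not a tree.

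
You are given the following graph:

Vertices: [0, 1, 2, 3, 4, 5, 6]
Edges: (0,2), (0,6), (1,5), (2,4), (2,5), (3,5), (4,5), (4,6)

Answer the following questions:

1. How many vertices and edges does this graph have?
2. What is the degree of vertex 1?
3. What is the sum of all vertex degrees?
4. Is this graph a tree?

Count: 7 vertices, 8 edges.
Vertex 1 has neighbors [5], degree = 1.
Handshaking lemma: 2 * 8 = 16.
A tree on 7 vertices has 6 edges. This graph has 8 edges (2 extra). Not a tree.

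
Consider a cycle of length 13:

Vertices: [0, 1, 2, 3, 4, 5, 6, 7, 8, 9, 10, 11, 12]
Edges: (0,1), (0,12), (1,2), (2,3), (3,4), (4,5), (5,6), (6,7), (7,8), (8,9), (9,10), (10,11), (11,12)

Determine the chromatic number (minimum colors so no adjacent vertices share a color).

This is an odd cycle (C_13). Odd cycles are not bipartite (any 2-coloring forces two adjacent vertices to match), and 3 colors suffice.
Chromatic number = 3.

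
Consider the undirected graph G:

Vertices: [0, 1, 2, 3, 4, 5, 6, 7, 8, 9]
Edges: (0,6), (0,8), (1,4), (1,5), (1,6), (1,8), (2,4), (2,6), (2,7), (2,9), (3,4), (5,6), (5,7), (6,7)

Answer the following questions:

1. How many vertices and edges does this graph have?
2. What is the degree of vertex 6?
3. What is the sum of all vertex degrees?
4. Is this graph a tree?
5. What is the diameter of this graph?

Count: 10 vertices, 14 edges.
Vertex 6 has neighbors [0, 1, 2, 5, 7], degree = 5.
Handshaking lemma: 2 * 14 = 28.
A tree on 10 vertices has 9 edges. This graph has 14 edges (5 extra). Not a tree.
Diameter (longest shortest path) = 4.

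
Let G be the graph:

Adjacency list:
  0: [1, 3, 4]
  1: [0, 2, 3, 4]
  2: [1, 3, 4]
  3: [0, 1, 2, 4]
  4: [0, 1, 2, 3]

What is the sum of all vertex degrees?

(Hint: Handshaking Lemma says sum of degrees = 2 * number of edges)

Count edges: 9 edges.
By Handshaking Lemma: sum of degrees = 2 * 9 = 18.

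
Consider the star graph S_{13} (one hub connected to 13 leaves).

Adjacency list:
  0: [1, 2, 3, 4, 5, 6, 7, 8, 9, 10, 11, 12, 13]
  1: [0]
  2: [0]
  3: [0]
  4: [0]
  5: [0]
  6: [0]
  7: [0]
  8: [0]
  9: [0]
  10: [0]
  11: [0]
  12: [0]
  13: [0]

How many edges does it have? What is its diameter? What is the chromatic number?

Star graph S_{13}: the hub connects to all 13 leaves.
Edges = 13.
Diameter = 2 (any leaf to hub is 1, leaf to leaf through hub is 2).
Star graphs are bipartite (hub vs leaves), so chromatic number = 2.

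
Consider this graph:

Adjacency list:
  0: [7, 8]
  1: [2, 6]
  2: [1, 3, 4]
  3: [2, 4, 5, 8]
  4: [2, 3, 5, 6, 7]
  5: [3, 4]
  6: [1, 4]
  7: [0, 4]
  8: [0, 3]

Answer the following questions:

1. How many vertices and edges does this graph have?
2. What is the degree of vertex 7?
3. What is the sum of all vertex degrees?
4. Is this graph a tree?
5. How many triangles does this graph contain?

Count: 9 vertices, 12 edges.
Vertex 7 has neighbors [0, 4], degree = 2.
Handshaking lemma: 2 * 12 = 24.
A tree on 9 vertices has 8 edges. This graph has 12 edges (4 extra). Not a tree.
Number of triangles = 2.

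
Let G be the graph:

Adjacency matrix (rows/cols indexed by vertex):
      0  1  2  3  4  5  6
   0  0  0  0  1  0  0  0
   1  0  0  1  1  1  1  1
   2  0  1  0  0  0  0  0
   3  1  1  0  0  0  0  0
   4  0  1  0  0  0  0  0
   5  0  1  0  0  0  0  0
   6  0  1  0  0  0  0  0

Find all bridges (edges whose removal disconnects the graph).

A bridge is an edge whose removal increases the number of connected components.
Bridges found: (0,3), (1,2), (1,3), (1,4), (1,5), (1,6)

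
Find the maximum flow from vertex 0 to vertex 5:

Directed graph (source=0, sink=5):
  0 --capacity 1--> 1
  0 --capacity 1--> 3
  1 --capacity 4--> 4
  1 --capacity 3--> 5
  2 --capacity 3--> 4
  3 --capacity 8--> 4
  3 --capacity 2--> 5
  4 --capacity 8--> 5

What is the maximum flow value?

Computing max flow:
  Flow on (0->1): 1/1
  Flow on (0->3): 1/1
  Flow on (1->5): 1/3
  Flow on (3->5): 1/2
Maximum flow = 2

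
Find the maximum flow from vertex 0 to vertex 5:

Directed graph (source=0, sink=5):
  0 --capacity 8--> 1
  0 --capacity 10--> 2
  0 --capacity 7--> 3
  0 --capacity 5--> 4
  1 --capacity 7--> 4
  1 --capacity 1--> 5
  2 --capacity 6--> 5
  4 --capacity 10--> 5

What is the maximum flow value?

Computing max flow:
  Flow on (0->1): 6/8
  Flow on (0->2): 6/10
  Flow on (0->4): 5/5
  Flow on (1->4): 5/7
  Flow on (1->5): 1/1
  Flow on (2->5): 6/6
  Flow on (4->5): 10/10
Maximum flow = 17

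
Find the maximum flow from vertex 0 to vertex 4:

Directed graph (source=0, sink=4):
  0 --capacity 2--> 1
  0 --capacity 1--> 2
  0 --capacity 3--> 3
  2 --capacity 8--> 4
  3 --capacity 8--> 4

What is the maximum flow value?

Computing max flow:
  Flow on (0->2): 1/1
  Flow on (0->3): 3/3
  Flow on (2->4): 1/8
  Flow on (3->4): 3/8
Maximum flow = 4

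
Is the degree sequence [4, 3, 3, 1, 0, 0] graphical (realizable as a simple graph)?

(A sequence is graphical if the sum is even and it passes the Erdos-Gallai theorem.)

Sum of degrees = 11. Sum is odd, so the sequence is NOT graphical.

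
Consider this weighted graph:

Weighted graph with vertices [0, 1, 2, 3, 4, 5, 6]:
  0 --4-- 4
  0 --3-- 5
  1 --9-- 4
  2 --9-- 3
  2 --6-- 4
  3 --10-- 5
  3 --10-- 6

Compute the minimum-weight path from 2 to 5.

Using Dijkstra's algorithm from vertex 2:
Shortest path: 2 -> 4 -> 0 -> 5
Total weight: 6 + 4 + 3 = 13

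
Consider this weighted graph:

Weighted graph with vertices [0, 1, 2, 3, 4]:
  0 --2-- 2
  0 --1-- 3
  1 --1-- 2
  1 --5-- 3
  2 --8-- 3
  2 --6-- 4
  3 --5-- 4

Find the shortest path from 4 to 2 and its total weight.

Using Dijkstra's algorithm from vertex 4:
Shortest path: 4 -> 2
Total weight: 6 = 6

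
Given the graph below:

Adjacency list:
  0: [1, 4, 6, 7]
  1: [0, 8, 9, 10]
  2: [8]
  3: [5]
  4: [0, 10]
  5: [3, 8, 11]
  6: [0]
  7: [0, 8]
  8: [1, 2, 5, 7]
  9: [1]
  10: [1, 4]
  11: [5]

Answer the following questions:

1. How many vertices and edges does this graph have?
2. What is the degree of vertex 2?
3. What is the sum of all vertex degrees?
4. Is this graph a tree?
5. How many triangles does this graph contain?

Count: 12 vertices, 13 edges.
Vertex 2 has neighbors [8], degree = 1.
Handshaking lemma: 2 * 13 = 26.
A tree on 12 vertices has 11 edges. This graph has 13 edges (2 extra). Not a tree.
Number of triangles = 0.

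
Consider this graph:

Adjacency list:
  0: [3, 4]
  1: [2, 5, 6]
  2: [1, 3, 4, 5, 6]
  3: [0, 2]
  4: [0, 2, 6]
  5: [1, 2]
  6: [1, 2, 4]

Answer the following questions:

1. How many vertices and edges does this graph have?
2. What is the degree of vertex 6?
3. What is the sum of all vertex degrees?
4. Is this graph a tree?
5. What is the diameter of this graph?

Count: 7 vertices, 10 edges.
Vertex 6 has neighbors [1, 2, 4], degree = 3.
Handshaking lemma: 2 * 10 = 20.
A tree on 7 vertices has 6 edges. This graph has 10 edges (4 extra). Not a tree.
Diameter (longest shortest path) = 3.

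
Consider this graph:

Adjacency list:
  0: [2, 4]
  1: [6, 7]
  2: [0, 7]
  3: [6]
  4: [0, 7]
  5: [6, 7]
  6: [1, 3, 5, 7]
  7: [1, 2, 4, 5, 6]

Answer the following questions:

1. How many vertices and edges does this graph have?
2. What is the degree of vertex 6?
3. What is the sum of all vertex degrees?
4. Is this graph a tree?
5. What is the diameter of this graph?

Count: 8 vertices, 10 edges.
Vertex 6 has neighbors [1, 3, 5, 7], degree = 4.
Handshaking lemma: 2 * 10 = 20.
A tree on 8 vertices has 7 edges. This graph has 10 edges (3 extra). Not a tree.
Diameter (longest shortest path) = 4.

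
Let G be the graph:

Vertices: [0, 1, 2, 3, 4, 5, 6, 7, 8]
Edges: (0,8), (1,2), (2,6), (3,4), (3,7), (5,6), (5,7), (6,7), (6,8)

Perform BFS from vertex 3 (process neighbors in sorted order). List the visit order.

BFS from vertex 3 (neighbors processed in ascending order):
Visit order: 3, 4, 7, 5, 6, 2, 8, 1, 0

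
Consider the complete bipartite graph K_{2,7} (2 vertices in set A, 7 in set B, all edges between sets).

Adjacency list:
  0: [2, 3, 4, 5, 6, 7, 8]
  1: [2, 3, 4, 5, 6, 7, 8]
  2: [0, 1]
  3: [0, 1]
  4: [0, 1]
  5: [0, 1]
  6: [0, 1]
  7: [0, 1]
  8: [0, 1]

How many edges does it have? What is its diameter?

K_{2,7} has 2 * 7 = 14 edges.
Any vertex reaches any opposite-side vertex in 1 step; same-side vertices reach in 2 steps via any opposite-side vertex.
Diameter = 2.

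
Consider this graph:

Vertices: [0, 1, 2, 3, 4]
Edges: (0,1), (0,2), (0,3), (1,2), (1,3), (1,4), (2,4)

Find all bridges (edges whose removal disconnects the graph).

No bridges found. The graph is 2-edge-connected (no single edge removal disconnects it).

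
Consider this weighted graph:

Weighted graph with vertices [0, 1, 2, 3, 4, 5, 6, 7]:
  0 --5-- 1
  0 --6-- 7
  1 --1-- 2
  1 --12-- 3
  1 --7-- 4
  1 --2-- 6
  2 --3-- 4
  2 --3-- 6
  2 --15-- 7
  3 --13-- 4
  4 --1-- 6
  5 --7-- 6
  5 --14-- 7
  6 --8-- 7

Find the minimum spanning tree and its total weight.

Applying Kruskal's algorithm (sort edges by weight, add if no cycle):
  Add (1,2) w=1
  Add (4,6) w=1
  Add (1,6) w=2
  Skip (2,6) w=3 (creates cycle)
  Skip (2,4) w=3 (creates cycle)
  Add (0,1) w=5
  Add (0,7) w=6
  Skip (1,4) w=7 (creates cycle)
  Add (5,6) w=7
  Skip (6,7) w=8 (creates cycle)
  Add (1,3) w=12
  Skip (3,4) w=13 (creates cycle)
  Skip (5,7) w=14 (creates cycle)
  Skip (2,7) w=15 (creates cycle)
MST weight = 34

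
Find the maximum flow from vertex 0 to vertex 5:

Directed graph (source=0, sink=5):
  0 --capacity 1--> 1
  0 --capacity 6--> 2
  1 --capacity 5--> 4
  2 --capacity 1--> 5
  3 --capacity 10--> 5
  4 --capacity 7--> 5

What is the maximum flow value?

Computing max flow:
  Flow on (0->1): 1/1
  Flow on (0->2): 1/6
  Flow on (1->4): 1/5
  Flow on (2->5): 1/1
  Flow on (4->5): 1/7
Maximum flow = 2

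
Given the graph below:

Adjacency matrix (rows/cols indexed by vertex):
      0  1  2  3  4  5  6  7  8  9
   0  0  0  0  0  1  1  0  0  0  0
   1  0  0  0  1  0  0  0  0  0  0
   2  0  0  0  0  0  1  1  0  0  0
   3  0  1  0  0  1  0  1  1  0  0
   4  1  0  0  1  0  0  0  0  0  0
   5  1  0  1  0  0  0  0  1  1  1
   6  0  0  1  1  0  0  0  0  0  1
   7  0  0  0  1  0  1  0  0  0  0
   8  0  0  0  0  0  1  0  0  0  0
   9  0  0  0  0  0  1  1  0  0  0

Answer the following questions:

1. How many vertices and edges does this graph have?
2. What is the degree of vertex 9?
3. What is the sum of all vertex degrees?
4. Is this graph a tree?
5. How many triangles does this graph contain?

Count: 10 vertices, 12 edges.
Vertex 9 has neighbors [5, 6], degree = 2.
Handshaking lemma: 2 * 12 = 24.
A tree on 10 vertices has 9 edges. This graph has 12 edges (3 extra). Not a tree.
Number of triangles = 0.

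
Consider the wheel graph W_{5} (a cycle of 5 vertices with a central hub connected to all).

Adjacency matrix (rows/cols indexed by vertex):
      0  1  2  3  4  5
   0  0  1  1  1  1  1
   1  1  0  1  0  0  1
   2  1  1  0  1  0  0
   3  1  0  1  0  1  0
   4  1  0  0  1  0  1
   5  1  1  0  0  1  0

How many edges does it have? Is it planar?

Wheel graph W_{5}: 5 cycle edges + 5 spoke edges = 10 edges.
Total vertices: 6.
The graph is planar.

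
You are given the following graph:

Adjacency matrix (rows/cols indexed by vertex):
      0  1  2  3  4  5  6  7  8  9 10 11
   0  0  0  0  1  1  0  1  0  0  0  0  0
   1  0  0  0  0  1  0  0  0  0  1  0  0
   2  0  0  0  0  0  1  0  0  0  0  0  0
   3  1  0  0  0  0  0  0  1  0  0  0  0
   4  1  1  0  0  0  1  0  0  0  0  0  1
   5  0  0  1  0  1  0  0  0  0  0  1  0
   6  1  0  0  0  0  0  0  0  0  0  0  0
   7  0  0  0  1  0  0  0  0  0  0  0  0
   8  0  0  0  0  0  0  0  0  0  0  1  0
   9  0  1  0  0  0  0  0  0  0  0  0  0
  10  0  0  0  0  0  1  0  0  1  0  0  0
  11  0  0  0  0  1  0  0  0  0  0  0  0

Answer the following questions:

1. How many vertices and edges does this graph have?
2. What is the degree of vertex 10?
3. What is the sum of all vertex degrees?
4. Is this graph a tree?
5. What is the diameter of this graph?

Count: 12 vertices, 11 edges.
Vertex 10 has neighbors [5, 8], degree = 2.
Handshaking lemma: 2 * 11 = 22.
A graph is a tree iff it is connected and has exactly n-1 edges. This graph is connected (all 12 vertices in one component) and has 12-1 = 11 edges. It is a tree.
Diameter (longest shortest path) = 6.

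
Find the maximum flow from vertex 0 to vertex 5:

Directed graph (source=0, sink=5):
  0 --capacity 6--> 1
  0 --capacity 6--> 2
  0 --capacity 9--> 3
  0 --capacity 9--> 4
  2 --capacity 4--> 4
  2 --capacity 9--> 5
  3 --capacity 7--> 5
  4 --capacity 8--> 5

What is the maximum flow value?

Computing max flow:
  Flow on (0->2): 6/6
  Flow on (0->3): 7/9
  Flow on (0->4): 8/9
  Flow on (2->5): 6/9
  Flow on (3->5): 7/7
  Flow on (4->5): 8/8
Maximum flow = 21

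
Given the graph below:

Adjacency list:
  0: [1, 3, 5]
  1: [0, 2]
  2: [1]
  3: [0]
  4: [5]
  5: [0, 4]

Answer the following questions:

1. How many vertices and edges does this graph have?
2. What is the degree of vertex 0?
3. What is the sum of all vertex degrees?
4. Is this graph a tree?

Count: 6 vertices, 5 edges.
Vertex 0 has neighbors [1, 3, 5], degree = 3.
Handshaking lemma: 2 * 5 = 10.
A graph is a tree iff it is connected and has exactly n-1 edges. This graph is connected (all 6 vertices in one component) and has 6-1 = 5 edges. It is a tree.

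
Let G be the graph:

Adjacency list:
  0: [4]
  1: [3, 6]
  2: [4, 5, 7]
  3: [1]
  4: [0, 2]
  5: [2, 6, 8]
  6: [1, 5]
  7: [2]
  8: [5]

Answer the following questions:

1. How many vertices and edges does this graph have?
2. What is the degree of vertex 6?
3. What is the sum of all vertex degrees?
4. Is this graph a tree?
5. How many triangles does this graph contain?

Count: 9 vertices, 8 edges.
Vertex 6 has neighbors [1, 5], degree = 2.
Handshaking lemma: 2 * 8 = 16.
A graph is a tree iff it is connected and has exactly n-1 edges. This graph is connected (all 9 vertices in one component) and has 9-1 = 8 edges. It is a tree.
Number of triangles = 0.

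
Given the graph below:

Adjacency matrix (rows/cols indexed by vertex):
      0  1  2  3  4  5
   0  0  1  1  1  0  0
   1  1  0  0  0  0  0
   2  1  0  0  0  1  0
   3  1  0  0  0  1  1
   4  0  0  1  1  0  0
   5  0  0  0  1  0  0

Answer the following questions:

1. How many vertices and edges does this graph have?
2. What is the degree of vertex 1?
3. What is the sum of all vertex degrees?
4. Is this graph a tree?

Count: 6 vertices, 6 edges.
Vertex 1 has neighbors [0], degree = 1.
Handshaking lemma: 2 * 6 = 12.
A tree on 6 vertices has 5 edges. This graph has 6 edges (1 extra). Not a tree.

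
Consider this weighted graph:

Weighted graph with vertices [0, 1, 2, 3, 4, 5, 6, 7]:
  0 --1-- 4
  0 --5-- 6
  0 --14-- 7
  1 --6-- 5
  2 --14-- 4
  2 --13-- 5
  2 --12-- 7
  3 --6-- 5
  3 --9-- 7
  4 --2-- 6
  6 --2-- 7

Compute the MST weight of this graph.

Applying Kruskal's algorithm (sort edges by weight, add if no cycle):
  Add (0,4) w=1
  Add (4,6) w=2
  Add (6,7) w=2
  Skip (0,6) w=5 (creates cycle)
  Add (1,5) w=6
  Add (3,5) w=6
  Add (3,7) w=9
  Add (2,7) w=12
  Skip (2,5) w=13 (creates cycle)
  Skip (0,7) w=14 (creates cycle)
  Skip (2,4) w=14 (creates cycle)
MST weight = 38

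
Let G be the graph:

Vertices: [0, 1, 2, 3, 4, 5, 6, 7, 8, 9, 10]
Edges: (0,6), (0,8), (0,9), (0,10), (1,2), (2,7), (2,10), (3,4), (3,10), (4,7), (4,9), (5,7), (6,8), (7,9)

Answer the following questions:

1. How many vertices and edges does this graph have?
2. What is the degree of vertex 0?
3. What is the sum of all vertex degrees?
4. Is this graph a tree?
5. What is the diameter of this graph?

Count: 11 vertices, 14 edges.
Vertex 0 has neighbors [6, 8, 9, 10], degree = 4.
Handshaking lemma: 2 * 14 = 28.
A tree on 11 vertices has 10 edges. This graph has 14 edges (4 extra). Not a tree.
Diameter (longest shortest path) = 4.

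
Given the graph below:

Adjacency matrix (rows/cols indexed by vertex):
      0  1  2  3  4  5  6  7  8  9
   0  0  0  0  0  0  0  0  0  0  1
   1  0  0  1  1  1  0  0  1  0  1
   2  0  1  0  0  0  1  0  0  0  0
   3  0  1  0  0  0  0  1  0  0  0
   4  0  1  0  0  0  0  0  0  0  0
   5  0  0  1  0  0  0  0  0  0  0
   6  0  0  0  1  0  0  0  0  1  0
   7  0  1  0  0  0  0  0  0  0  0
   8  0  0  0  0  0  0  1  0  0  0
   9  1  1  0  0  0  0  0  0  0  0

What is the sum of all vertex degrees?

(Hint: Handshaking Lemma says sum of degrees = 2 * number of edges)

Count edges: 9 edges.
By Handshaking Lemma: sum of degrees = 2 * 9 = 18.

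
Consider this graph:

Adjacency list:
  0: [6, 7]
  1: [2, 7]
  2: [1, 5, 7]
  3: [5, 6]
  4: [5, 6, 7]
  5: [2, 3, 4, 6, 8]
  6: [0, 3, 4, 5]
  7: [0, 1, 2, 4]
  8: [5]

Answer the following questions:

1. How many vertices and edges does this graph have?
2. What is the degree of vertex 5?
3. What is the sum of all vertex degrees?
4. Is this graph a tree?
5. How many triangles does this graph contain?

Count: 9 vertices, 13 edges.
Vertex 5 has neighbors [2, 3, 4, 6, 8], degree = 5.
Handshaking lemma: 2 * 13 = 26.
A tree on 9 vertices has 8 edges. This graph has 13 edges (5 extra). Not a tree.
Number of triangles = 3.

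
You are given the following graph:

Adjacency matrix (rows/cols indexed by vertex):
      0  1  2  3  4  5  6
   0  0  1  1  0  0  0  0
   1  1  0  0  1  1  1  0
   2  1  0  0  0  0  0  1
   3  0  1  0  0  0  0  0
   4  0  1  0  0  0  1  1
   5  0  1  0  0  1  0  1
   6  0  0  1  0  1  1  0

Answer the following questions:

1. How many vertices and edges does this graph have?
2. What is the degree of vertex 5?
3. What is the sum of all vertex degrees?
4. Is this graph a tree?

Count: 7 vertices, 9 edges.
Vertex 5 has neighbors [1, 4, 6], degree = 3.
Handshaking lemma: 2 * 9 = 18.
A tree on 7 vertices has 6 edges. This graph has 9 edges (3 extra). Not a tree.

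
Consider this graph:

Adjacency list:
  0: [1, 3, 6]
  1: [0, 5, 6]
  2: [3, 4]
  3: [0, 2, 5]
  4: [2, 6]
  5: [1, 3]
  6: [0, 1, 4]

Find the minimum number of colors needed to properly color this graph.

The graph has a maximum clique of size 3 (lower bound on chromatic number).
A valid 3-coloring: {0: 0, 1: 1, 2: 0, 3: 1, 4: 1, 5: 0, 6: 2}.
Chromatic number = 3.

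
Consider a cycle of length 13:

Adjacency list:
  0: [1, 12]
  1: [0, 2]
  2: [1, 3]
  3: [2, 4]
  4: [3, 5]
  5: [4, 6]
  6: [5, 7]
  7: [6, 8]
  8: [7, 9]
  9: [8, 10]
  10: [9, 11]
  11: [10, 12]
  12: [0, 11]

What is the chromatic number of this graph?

This is an odd cycle (C_13). Odd cycles are not bipartite (any 2-coloring forces two adjacent vertices to match), and 3 colors suffice.
Chromatic number = 3.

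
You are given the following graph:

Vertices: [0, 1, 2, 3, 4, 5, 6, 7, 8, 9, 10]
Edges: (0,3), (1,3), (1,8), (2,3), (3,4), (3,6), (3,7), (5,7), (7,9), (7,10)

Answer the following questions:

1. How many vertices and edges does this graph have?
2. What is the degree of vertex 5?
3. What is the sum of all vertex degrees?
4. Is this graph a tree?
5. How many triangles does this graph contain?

Count: 11 vertices, 10 edges.
Vertex 5 has neighbors [7], degree = 1.
Handshaking lemma: 2 * 10 = 20.
A graph is a tree iff it is connected and has exactly n-1 edges. This graph is connected (all 11 vertices in one component) and has 11-1 = 10 edges. It is a tree.
Number of triangles = 0.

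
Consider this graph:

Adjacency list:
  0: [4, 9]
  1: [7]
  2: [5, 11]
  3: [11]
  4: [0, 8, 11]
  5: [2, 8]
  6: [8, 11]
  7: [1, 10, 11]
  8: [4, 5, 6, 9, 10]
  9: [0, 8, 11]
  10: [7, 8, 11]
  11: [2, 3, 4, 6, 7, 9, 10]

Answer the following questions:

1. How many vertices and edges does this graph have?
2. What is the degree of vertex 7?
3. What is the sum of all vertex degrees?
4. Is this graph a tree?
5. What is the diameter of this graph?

Count: 12 vertices, 17 edges.
Vertex 7 has neighbors [1, 10, 11], degree = 3.
Handshaking lemma: 2 * 17 = 34.
A tree on 12 vertices has 11 edges. This graph has 17 edges (6 extra). Not a tree.
Diameter (longest shortest path) = 4.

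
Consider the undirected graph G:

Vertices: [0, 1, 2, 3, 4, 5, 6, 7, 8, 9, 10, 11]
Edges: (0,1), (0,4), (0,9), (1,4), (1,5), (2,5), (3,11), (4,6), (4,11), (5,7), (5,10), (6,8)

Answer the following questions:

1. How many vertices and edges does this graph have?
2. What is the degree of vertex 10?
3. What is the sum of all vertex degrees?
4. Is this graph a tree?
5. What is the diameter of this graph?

Count: 12 vertices, 12 edges.
Vertex 10 has neighbors [5], degree = 1.
Handshaking lemma: 2 * 12 = 24.
A tree on 12 vertices has 11 edges. This graph has 12 edges (1 extra). Not a tree.
Diameter (longest shortest path) = 5.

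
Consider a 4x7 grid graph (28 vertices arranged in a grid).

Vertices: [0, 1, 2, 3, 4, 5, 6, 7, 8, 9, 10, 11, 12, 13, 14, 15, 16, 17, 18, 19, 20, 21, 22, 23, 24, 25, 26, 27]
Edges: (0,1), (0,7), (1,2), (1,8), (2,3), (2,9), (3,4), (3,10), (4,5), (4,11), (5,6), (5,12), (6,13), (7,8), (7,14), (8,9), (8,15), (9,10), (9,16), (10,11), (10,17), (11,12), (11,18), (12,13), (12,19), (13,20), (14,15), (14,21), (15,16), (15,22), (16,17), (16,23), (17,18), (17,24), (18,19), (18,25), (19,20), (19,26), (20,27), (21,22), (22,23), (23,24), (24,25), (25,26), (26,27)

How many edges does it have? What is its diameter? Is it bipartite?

A 4x7 grid has 21 vertical edges and 24 horizontal edges.
Total edges = 21 + 24 = 45.
Diameter = (4-1) + (7-1) = 9 (corner to opposite corner).
Grid graphs are bipartite (checkerboard coloring).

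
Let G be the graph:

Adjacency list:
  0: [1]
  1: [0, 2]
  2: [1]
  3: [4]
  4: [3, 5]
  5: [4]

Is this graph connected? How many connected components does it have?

Checking connectivity: the graph has 2 connected component(s).
Components: [[0, 1, 2], [3, 4, 5]]. The graph is NOT connected.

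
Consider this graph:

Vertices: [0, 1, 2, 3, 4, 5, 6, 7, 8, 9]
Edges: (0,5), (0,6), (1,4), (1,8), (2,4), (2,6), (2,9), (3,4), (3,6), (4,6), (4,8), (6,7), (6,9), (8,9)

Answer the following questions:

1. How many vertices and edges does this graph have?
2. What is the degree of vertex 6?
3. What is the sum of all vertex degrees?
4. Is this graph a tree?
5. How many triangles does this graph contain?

Count: 10 vertices, 14 edges.
Vertex 6 has neighbors [0, 2, 3, 4, 7, 9], degree = 6.
Handshaking lemma: 2 * 14 = 28.
A tree on 10 vertices has 9 edges. This graph has 14 edges (5 extra). Not a tree.
Number of triangles = 4.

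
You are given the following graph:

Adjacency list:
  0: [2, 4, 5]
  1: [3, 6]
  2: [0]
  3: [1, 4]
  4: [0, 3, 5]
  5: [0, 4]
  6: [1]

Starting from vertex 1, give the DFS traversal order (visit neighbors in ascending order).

DFS from vertex 1 (neighbors processed in ascending order):
Visit order: 1, 3, 4, 0, 2, 5, 6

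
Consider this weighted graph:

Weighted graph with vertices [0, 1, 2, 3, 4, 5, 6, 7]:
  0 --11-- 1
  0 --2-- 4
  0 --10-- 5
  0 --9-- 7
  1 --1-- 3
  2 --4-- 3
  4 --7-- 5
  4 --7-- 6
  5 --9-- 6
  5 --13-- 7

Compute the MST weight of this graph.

Applying Kruskal's algorithm (sort edges by weight, add if no cycle):
  Add (1,3) w=1
  Add (0,4) w=2
  Add (2,3) w=4
  Add (4,6) w=7
  Add (4,5) w=7
  Add (0,7) w=9
  Skip (5,6) w=9 (creates cycle)
  Skip (0,5) w=10 (creates cycle)
  Add (0,1) w=11
  Skip (5,7) w=13 (creates cycle)
MST weight = 41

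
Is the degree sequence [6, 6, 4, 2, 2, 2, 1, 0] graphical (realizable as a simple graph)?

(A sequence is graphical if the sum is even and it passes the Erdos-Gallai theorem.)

Sum of degrees = 23. Sum is odd, so the sequence is NOT graphical.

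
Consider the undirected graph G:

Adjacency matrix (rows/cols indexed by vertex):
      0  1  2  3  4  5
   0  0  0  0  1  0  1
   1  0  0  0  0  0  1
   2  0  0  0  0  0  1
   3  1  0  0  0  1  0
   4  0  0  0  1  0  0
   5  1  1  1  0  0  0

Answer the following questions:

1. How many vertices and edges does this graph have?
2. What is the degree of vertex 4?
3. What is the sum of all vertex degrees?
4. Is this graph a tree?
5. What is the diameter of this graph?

Count: 6 vertices, 5 edges.
Vertex 4 has neighbors [3], degree = 1.
Handshaking lemma: 2 * 5 = 10.
A graph is a tree iff it is connected and has exactly n-1 edges. This graph is connected (all 6 vertices in one component) and has 6-1 = 5 edges. It is a tree.
Diameter (longest shortest path) = 4.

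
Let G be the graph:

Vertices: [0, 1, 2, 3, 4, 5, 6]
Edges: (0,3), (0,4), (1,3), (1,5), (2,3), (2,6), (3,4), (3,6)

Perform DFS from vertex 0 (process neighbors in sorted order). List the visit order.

DFS from vertex 0 (neighbors processed in ascending order):
Visit order: 0, 3, 1, 5, 2, 6, 4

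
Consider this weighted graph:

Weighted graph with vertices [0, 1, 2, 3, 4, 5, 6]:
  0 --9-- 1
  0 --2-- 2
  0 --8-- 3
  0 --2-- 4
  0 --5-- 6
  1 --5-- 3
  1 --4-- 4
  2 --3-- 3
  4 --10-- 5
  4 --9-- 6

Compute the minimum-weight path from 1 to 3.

Using Dijkstra's algorithm from vertex 1:
Shortest path: 1 -> 3
Total weight: 5 = 5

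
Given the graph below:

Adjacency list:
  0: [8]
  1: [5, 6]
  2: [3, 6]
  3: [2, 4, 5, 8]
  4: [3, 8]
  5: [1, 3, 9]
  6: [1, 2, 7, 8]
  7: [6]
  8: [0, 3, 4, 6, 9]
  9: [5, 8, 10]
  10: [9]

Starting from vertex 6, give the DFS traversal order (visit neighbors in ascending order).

DFS from vertex 6 (neighbors processed in ascending order):
Visit order: 6, 1, 5, 3, 2, 4, 8, 0, 9, 10, 7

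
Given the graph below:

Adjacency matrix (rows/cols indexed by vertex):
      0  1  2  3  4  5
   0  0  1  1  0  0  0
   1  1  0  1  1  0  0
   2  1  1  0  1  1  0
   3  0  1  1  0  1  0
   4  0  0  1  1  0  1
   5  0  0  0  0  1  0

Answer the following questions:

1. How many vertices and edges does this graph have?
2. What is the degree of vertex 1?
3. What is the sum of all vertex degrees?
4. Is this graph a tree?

Count: 6 vertices, 8 edges.
Vertex 1 has neighbors [0, 2, 3], degree = 3.
Handshaking lemma: 2 * 8 = 16.
A tree on 6 vertices has 5 edges. This graph has 8 edges (3 extra). Not a tree.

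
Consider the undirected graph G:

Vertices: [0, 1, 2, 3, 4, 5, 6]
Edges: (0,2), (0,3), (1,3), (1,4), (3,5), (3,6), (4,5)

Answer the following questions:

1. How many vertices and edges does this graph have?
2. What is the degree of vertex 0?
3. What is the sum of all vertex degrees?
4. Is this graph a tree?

Count: 7 vertices, 7 edges.
Vertex 0 has neighbors [2, 3], degree = 2.
Handshaking lemma: 2 * 7 = 14.
A tree on 7 vertices has 6 edges. This graph has 7 edges (1 extra). Not a tree.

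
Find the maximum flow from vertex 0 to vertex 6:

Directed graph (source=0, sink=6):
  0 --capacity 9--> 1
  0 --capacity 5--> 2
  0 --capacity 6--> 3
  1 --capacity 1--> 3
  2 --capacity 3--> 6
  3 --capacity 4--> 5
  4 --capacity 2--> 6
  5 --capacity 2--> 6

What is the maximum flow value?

Computing max flow:
  Flow on (0->1): 1/9
  Flow on (0->2): 3/5
  Flow on (0->3): 1/6
  Flow on (1->3): 1/1
  Flow on (2->6): 3/3
  Flow on (3->5): 2/4
  Flow on (5->6): 2/2
Maximum flow = 5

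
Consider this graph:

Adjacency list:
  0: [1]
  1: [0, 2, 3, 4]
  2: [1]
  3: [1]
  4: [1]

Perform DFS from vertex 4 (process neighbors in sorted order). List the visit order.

DFS from vertex 4 (neighbors processed in ascending order):
Visit order: 4, 1, 0, 2, 3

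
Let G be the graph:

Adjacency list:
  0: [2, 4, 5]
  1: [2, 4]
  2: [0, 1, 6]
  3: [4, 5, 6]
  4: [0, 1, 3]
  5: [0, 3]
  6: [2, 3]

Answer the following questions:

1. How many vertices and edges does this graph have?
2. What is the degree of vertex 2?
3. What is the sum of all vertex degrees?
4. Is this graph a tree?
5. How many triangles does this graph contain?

Count: 7 vertices, 9 edges.
Vertex 2 has neighbors [0, 1, 6], degree = 3.
Handshaking lemma: 2 * 9 = 18.
A tree on 7 vertices has 6 edges. This graph has 9 edges (3 extra). Not a tree.
Number of triangles = 0.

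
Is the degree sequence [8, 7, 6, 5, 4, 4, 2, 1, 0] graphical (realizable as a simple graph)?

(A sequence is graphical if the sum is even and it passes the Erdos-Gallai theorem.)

Sum of degrees = 37. Sum is odd, so the sequence is NOT graphical.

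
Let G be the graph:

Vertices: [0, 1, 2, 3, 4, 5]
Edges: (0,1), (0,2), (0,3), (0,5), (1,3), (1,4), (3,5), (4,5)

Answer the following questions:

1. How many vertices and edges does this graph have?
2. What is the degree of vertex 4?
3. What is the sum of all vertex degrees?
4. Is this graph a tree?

Count: 6 vertices, 8 edges.
Vertex 4 has neighbors [1, 5], degree = 2.
Handshaking lemma: 2 * 8 = 16.
A tree on 6 vertices has 5 edges. This graph has 8 edges (3 extra). Not a tree.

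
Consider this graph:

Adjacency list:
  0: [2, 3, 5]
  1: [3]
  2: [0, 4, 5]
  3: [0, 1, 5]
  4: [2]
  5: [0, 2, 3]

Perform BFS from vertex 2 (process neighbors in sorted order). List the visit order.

BFS from vertex 2 (neighbors processed in ascending order):
Visit order: 2, 0, 4, 5, 3, 1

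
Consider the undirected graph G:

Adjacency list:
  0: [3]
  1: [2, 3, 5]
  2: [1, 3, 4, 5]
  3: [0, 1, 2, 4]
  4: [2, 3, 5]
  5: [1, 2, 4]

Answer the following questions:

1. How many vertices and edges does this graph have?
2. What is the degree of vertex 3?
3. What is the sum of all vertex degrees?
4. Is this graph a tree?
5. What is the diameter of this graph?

Count: 6 vertices, 9 edges.
Vertex 3 has neighbors [0, 1, 2, 4], degree = 4.
Handshaking lemma: 2 * 9 = 18.
A tree on 6 vertices has 5 edges. This graph has 9 edges (4 extra). Not a tree.
Diameter (longest shortest path) = 3.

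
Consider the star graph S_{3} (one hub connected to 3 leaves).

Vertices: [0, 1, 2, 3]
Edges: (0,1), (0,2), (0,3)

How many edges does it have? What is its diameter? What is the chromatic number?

Star graph S_{3}: the hub connects to all 3 leaves.
Edges = 3.
Diameter = 2 (any leaf to hub is 1, leaf to leaf through hub is 2).
Star graphs are bipartite (hub vs leaves), so chromatic number = 2.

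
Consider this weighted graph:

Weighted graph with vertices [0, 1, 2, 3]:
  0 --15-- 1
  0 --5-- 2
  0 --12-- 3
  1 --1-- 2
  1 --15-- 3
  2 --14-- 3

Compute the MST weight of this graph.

Applying Kruskal's algorithm (sort edges by weight, add if no cycle):
  Add (1,2) w=1
  Add (0,2) w=5
  Add (0,3) w=12
  Skip (2,3) w=14 (creates cycle)
  Skip (0,1) w=15 (creates cycle)
  Skip (1,3) w=15 (creates cycle)
MST weight = 18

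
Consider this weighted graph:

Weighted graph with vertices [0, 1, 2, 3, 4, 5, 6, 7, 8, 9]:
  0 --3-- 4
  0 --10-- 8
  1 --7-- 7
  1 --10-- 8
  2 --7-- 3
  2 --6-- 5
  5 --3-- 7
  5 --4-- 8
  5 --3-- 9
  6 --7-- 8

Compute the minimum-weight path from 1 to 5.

Using Dijkstra's algorithm from vertex 1:
Shortest path: 1 -> 7 -> 5
Total weight: 7 + 3 = 10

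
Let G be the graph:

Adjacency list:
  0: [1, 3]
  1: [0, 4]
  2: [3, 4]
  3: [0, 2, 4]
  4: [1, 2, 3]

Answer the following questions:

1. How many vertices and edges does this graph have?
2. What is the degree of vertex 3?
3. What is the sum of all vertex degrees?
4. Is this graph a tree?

Count: 5 vertices, 6 edges.
Vertex 3 has neighbors [0, 2, 4], degree = 3.
Handshaking lemma: 2 * 6 = 12.
A tree on 5 vertices has 4 edges. This graph has 6 edges (2 extra). Not a tree.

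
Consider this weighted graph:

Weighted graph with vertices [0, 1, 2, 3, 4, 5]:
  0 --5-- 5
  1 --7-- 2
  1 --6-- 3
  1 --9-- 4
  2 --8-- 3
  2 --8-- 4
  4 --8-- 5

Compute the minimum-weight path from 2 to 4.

Using Dijkstra's algorithm from vertex 2:
Shortest path: 2 -> 4
Total weight: 8 = 8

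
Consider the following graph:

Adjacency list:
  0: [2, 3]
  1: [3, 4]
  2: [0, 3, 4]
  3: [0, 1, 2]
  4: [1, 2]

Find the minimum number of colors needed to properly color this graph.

The graph has a maximum clique of size 3 (lower bound on chromatic number).
A valid 3-coloring: {0: 2, 1: 0, 2: 0, 3: 1, 4: 1}.
Chromatic number = 3.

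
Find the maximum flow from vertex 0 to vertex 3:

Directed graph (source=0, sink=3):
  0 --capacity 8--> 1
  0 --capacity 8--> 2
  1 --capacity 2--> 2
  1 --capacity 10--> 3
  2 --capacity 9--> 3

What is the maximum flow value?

Computing max flow:
  Flow on (0->1): 8/8
  Flow on (0->2): 8/8
  Flow on (1->3): 8/10
  Flow on (2->3): 8/9
Maximum flow = 16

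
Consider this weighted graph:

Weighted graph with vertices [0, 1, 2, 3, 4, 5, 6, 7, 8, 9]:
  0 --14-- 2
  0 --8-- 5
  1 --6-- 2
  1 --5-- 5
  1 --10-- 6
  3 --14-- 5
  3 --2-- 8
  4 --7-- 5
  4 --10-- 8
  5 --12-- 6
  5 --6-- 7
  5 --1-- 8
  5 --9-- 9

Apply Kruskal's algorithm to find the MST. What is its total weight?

Applying Kruskal's algorithm (sort edges by weight, add if no cycle):
  Add (5,8) w=1
  Add (3,8) w=2
  Add (1,5) w=5
  Add (1,2) w=6
  Add (5,7) w=6
  Add (4,5) w=7
  Add (0,5) w=8
  Add (5,9) w=9
  Add (1,6) w=10
  Skip (4,8) w=10 (creates cycle)
  Skip (5,6) w=12 (creates cycle)
  Skip (0,2) w=14 (creates cycle)
  Skip (3,5) w=14 (creates cycle)
MST weight = 54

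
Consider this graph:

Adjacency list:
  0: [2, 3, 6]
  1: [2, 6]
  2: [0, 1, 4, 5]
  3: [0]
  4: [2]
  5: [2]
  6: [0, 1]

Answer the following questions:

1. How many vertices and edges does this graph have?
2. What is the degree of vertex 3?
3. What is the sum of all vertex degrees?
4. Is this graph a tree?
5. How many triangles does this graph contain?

Count: 7 vertices, 7 edges.
Vertex 3 has neighbors [0], degree = 1.
Handshaking lemma: 2 * 7 = 14.
A tree on 7 vertices has 6 edges. This graph has 7 edges (1 extra). Not a tree.
Number of triangles = 0.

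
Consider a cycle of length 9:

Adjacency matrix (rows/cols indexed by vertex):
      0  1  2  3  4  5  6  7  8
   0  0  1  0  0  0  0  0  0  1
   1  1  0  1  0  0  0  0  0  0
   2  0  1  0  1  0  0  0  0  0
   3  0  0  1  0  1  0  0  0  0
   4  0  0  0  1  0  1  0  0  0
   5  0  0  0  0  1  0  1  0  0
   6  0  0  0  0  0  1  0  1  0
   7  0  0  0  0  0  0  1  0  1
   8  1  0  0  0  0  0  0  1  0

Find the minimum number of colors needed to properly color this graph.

This is an odd cycle (C_9). Odd cycles are not bipartite (any 2-coloring forces two adjacent vertices to match), and 3 colors suffice.
Chromatic number = 3.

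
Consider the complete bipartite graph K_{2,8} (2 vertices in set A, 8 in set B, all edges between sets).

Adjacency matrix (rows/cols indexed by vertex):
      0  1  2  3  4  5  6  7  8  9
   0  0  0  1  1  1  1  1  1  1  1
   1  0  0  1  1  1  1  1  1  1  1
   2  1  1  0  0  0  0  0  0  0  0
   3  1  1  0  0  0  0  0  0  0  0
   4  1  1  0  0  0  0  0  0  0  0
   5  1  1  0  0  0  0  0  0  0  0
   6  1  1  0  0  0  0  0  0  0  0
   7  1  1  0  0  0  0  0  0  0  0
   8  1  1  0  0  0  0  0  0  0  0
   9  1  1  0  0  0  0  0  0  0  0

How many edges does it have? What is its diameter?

K_{2,8} has 2 * 8 = 16 edges.
Any vertex reaches any opposite-side vertex in 1 step; same-side vertices reach in 2 steps via any opposite-side vertex.
Diameter = 2.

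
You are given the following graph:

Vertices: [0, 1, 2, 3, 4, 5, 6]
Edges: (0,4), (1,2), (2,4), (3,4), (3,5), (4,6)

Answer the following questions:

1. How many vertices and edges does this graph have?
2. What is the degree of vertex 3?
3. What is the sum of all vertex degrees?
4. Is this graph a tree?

Count: 7 vertices, 6 edges.
Vertex 3 has neighbors [4, 5], degree = 2.
Handshaking lemma: 2 * 6 = 12.
A graph is a tree iff it is connected and has exactly n-1 edges. This graph is connected (all 7 vertices in one component) and has 7-1 = 6 edges. It is a tree.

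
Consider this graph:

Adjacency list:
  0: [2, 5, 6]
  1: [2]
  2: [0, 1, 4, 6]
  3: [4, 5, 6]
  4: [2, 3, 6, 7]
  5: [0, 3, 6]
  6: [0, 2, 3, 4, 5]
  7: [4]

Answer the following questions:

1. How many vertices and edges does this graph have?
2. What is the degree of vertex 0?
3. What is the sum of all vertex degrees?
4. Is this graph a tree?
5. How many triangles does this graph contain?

Count: 8 vertices, 12 edges.
Vertex 0 has neighbors [2, 5, 6], degree = 3.
Handshaking lemma: 2 * 12 = 24.
A tree on 8 vertices has 7 edges. This graph has 12 edges (5 extra). Not a tree.
Number of triangles = 5.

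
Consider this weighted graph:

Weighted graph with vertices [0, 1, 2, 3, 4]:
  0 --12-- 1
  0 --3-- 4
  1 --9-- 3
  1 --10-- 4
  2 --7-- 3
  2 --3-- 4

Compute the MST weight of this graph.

Applying Kruskal's algorithm (sort edges by weight, add if no cycle):
  Add (0,4) w=3
  Add (2,4) w=3
  Add (2,3) w=7
  Add (1,3) w=9
  Skip (1,4) w=10 (creates cycle)
  Skip (0,1) w=12 (creates cycle)
MST weight = 22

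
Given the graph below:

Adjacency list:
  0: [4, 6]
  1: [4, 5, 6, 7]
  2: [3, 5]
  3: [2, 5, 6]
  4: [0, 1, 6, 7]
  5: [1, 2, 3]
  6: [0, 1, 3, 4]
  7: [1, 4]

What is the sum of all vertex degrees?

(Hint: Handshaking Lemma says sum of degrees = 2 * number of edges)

Count edges: 12 edges.
By Handshaking Lemma: sum of degrees = 2 * 12 = 24.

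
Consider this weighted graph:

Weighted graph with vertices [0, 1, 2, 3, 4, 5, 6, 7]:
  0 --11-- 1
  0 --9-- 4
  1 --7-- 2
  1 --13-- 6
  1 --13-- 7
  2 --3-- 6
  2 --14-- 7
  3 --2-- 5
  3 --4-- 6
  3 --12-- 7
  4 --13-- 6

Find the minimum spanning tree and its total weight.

Applying Kruskal's algorithm (sort edges by weight, add if no cycle):
  Add (3,5) w=2
  Add (2,6) w=3
  Add (3,6) w=4
  Add (1,2) w=7
  Add (0,4) w=9
  Add (0,1) w=11
  Add (3,7) w=12
  Skip (1,6) w=13 (creates cycle)
  Skip (1,7) w=13 (creates cycle)
  Skip (4,6) w=13 (creates cycle)
  Skip (2,7) w=14 (creates cycle)
MST weight = 48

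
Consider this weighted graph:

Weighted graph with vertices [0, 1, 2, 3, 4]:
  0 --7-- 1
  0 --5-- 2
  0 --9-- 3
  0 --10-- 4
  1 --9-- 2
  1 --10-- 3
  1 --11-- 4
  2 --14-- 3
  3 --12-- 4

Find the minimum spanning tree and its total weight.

Applying Kruskal's algorithm (sort edges by weight, add if no cycle):
  Add (0,2) w=5
  Add (0,1) w=7
  Add (0,3) w=9
  Skip (1,2) w=9 (creates cycle)
  Add (0,4) w=10
  Skip (1,3) w=10 (creates cycle)
  Skip (1,4) w=11 (creates cycle)
  Skip (3,4) w=12 (creates cycle)
  Skip (2,3) w=14 (creates cycle)
MST weight = 31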